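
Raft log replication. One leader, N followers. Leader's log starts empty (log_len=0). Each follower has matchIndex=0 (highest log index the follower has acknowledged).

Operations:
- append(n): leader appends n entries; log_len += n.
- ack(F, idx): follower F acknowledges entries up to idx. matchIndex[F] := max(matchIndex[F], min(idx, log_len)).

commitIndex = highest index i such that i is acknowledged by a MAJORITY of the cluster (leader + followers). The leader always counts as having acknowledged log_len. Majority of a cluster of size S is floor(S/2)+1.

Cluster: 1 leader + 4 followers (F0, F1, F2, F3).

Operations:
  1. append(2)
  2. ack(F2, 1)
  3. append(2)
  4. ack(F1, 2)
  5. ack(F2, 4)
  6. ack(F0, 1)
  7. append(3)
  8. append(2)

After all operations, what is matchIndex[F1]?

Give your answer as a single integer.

Op 1: append 2 -> log_len=2
Op 2: F2 acks idx 1 -> match: F0=0 F1=0 F2=1 F3=0; commitIndex=0
Op 3: append 2 -> log_len=4
Op 4: F1 acks idx 2 -> match: F0=0 F1=2 F2=1 F3=0; commitIndex=1
Op 5: F2 acks idx 4 -> match: F0=0 F1=2 F2=4 F3=0; commitIndex=2
Op 6: F0 acks idx 1 -> match: F0=1 F1=2 F2=4 F3=0; commitIndex=2
Op 7: append 3 -> log_len=7
Op 8: append 2 -> log_len=9

Answer: 2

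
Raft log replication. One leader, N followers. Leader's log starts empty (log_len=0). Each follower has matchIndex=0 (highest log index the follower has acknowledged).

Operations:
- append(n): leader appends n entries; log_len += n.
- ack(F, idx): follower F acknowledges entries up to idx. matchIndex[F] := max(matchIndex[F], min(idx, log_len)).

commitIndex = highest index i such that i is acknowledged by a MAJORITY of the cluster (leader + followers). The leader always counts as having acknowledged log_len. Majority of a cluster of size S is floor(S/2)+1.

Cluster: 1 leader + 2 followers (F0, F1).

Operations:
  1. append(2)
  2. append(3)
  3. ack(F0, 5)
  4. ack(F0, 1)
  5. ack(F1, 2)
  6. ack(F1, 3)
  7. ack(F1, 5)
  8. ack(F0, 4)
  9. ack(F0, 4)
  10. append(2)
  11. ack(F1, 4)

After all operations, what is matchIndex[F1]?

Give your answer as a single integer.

Op 1: append 2 -> log_len=2
Op 2: append 3 -> log_len=5
Op 3: F0 acks idx 5 -> match: F0=5 F1=0; commitIndex=5
Op 4: F0 acks idx 1 -> match: F0=5 F1=0; commitIndex=5
Op 5: F1 acks idx 2 -> match: F0=5 F1=2; commitIndex=5
Op 6: F1 acks idx 3 -> match: F0=5 F1=3; commitIndex=5
Op 7: F1 acks idx 5 -> match: F0=5 F1=5; commitIndex=5
Op 8: F0 acks idx 4 -> match: F0=5 F1=5; commitIndex=5
Op 9: F0 acks idx 4 -> match: F0=5 F1=5; commitIndex=5
Op 10: append 2 -> log_len=7
Op 11: F1 acks idx 4 -> match: F0=5 F1=5; commitIndex=5

Answer: 5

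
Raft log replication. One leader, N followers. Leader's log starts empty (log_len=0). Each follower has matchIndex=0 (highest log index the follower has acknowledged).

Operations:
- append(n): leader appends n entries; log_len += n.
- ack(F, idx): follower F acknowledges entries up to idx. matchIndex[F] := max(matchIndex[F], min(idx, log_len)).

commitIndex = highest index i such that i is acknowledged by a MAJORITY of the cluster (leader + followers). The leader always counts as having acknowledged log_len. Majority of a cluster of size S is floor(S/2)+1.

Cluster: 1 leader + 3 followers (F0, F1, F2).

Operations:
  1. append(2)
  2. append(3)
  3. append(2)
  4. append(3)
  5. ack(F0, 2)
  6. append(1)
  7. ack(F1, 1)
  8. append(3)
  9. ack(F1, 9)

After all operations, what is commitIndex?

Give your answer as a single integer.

Answer: 2

Derivation:
Op 1: append 2 -> log_len=2
Op 2: append 3 -> log_len=5
Op 3: append 2 -> log_len=7
Op 4: append 3 -> log_len=10
Op 5: F0 acks idx 2 -> match: F0=2 F1=0 F2=0; commitIndex=0
Op 6: append 1 -> log_len=11
Op 7: F1 acks idx 1 -> match: F0=2 F1=1 F2=0; commitIndex=1
Op 8: append 3 -> log_len=14
Op 9: F1 acks idx 9 -> match: F0=2 F1=9 F2=0; commitIndex=2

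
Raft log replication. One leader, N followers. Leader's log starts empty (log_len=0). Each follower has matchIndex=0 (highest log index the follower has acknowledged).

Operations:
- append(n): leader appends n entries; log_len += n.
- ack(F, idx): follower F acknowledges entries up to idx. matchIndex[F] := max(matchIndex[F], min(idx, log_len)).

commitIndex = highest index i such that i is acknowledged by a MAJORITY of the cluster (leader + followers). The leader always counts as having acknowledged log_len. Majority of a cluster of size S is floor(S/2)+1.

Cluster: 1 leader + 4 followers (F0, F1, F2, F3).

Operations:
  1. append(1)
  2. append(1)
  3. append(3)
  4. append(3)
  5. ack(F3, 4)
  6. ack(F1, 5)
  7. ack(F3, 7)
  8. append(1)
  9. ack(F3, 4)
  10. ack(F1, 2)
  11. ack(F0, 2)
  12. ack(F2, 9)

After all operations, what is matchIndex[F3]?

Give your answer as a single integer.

Op 1: append 1 -> log_len=1
Op 2: append 1 -> log_len=2
Op 3: append 3 -> log_len=5
Op 4: append 3 -> log_len=8
Op 5: F3 acks idx 4 -> match: F0=0 F1=0 F2=0 F3=4; commitIndex=0
Op 6: F1 acks idx 5 -> match: F0=0 F1=5 F2=0 F3=4; commitIndex=4
Op 7: F3 acks idx 7 -> match: F0=0 F1=5 F2=0 F3=7; commitIndex=5
Op 8: append 1 -> log_len=9
Op 9: F3 acks idx 4 -> match: F0=0 F1=5 F2=0 F3=7; commitIndex=5
Op 10: F1 acks idx 2 -> match: F0=0 F1=5 F2=0 F3=7; commitIndex=5
Op 11: F0 acks idx 2 -> match: F0=2 F1=5 F2=0 F3=7; commitIndex=5
Op 12: F2 acks idx 9 -> match: F0=2 F1=5 F2=9 F3=7; commitIndex=7

Answer: 7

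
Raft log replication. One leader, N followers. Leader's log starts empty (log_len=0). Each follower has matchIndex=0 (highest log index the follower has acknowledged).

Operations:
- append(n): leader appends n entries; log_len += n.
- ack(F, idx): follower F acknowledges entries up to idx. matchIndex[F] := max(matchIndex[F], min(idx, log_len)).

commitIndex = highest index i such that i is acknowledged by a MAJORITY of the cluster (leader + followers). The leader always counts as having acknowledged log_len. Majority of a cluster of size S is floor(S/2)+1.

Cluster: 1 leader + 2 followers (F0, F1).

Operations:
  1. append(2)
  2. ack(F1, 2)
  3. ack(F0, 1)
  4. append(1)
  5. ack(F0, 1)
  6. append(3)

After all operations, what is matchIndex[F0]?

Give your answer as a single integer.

Op 1: append 2 -> log_len=2
Op 2: F1 acks idx 2 -> match: F0=0 F1=2; commitIndex=2
Op 3: F0 acks idx 1 -> match: F0=1 F1=2; commitIndex=2
Op 4: append 1 -> log_len=3
Op 5: F0 acks idx 1 -> match: F0=1 F1=2; commitIndex=2
Op 6: append 3 -> log_len=6

Answer: 1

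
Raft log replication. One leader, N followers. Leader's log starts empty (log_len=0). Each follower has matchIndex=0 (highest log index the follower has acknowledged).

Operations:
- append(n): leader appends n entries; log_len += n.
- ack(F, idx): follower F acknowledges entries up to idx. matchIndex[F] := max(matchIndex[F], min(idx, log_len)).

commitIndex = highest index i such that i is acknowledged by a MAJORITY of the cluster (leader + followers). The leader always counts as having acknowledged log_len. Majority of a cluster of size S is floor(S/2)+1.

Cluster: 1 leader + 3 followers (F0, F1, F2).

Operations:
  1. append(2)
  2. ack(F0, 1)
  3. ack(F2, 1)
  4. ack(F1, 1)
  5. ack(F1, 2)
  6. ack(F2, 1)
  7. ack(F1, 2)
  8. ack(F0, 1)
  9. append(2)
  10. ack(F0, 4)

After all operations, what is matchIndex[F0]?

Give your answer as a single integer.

Op 1: append 2 -> log_len=2
Op 2: F0 acks idx 1 -> match: F0=1 F1=0 F2=0; commitIndex=0
Op 3: F2 acks idx 1 -> match: F0=1 F1=0 F2=1; commitIndex=1
Op 4: F1 acks idx 1 -> match: F0=1 F1=1 F2=1; commitIndex=1
Op 5: F1 acks idx 2 -> match: F0=1 F1=2 F2=1; commitIndex=1
Op 6: F2 acks idx 1 -> match: F0=1 F1=2 F2=1; commitIndex=1
Op 7: F1 acks idx 2 -> match: F0=1 F1=2 F2=1; commitIndex=1
Op 8: F0 acks idx 1 -> match: F0=1 F1=2 F2=1; commitIndex=1
Op 9: append 2 -> log_len=4
Op 10: F0 acks idx 4 -> match: F0=4 F1=2 F2=1; commitIndex=2

Answer: 4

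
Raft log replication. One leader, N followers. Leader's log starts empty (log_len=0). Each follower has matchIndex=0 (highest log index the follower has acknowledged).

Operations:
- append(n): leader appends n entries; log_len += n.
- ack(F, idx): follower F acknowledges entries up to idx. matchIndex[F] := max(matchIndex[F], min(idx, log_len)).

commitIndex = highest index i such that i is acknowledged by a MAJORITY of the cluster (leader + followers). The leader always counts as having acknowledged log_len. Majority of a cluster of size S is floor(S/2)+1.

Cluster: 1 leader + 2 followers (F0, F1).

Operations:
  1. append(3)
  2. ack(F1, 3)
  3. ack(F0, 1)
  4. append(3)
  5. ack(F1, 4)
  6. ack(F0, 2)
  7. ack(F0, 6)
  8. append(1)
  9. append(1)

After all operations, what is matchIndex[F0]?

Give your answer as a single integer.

Answer: 6

Derivation:
Op 1: append 3 -> log_len=3
Op 2: F1 acks idx 3 -> match: F0=0 F1=3; commitIndex=3
Op 3: F0 acks idx 1 -> match: F0=1 F1=3; commitIndex=3
Op 4: append 3 -> log_len=6
Op 5: F1 acks idx 4 -> match: F0=1 F1=4; commitIndex=4
Op 6: F0 acks idx 2 -> match: F0=2 F1=4; commitIndex=4
Op 7: F0 acks idx 6 -> match: F0=6 F1=4; commitIndex=6
Op 8: append 1 -> log_len=7
Op 9: append 1 -> log_len=8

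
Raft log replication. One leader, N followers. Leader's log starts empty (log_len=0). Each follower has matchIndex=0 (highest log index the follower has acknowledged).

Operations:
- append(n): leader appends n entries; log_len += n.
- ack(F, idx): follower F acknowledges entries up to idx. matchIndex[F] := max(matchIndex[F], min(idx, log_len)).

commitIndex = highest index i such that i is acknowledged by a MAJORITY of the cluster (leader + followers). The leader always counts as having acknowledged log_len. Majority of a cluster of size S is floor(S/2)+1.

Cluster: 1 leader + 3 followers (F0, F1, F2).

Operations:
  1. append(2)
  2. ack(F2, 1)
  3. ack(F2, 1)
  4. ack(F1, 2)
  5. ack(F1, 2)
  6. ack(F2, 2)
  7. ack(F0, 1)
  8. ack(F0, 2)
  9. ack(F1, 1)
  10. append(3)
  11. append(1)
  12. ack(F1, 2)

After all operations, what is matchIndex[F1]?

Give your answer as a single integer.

Answer: 2

Derivation:
Op 1: append 2 -> log_len=2
Op 2: F2 acks idx 1 -> match: F0=0 F1=0 F2=1; commitIndex=0
Op 3: F2 acks idx 1 -> match: F0=0 F1=0 F2=1; commitIndex=0
Op 4: F1 acks idx 2 -> match: F0=0 F1=2 F2=1; commitIndex=1
Op 5: F1 acks idx 2 -> match: F0=0 F1=2 F2=1; commitIndex=1
Op 6: F2 acks idx 2 -> match: F0=0 F1=2 F2=2; commitIndex=2
Op 7: F0 acks idx 1 -> match: F0=1 F1=2 F2=2; commitIndex=2
Op 8: F0 acks idx 2 -> match: F0=2 F1=2 F2=2; commitIndex=2
Op 9: F1 acks idx 1 -> match: F0=2 F1=2 F2=2; commitIndex=2
Op 10: append 3 -> log_len=5
Op 11: append 1 -> log_len=6
Op 12: F1 acks idx 2 -> match: F0=2 F1=2 F2=2; commitIndex=2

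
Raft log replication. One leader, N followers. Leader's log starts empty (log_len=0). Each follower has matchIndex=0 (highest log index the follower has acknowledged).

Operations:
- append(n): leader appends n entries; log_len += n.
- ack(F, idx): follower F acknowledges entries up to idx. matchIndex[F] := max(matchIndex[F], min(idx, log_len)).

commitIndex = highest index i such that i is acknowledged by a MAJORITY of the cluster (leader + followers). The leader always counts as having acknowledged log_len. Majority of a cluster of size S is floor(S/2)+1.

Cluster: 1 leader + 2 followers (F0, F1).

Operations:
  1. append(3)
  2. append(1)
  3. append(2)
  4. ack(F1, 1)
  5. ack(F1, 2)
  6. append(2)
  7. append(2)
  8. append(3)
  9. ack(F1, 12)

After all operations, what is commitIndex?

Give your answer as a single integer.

Op 1: append 3 -> log_len=3
Op 2: append 1 -> log_len=4
Op 3: append 2 -> log_len=6
Op 4: F1 acks idx 1 -> match: F0=0 F1=1; commitIndex=1
Op 5: F1 acks idx 2 -> match: F0=0 F1=2; commitIndex=2
Op 6: append 2 -> log_len=8
Op 7: append 2 -> log_len=10
Op 8: append 3 -> log_len=13
Op 9: F1 acks idx 12 -> match: F0=0 F1=12; commitIndex=12

Answer: 12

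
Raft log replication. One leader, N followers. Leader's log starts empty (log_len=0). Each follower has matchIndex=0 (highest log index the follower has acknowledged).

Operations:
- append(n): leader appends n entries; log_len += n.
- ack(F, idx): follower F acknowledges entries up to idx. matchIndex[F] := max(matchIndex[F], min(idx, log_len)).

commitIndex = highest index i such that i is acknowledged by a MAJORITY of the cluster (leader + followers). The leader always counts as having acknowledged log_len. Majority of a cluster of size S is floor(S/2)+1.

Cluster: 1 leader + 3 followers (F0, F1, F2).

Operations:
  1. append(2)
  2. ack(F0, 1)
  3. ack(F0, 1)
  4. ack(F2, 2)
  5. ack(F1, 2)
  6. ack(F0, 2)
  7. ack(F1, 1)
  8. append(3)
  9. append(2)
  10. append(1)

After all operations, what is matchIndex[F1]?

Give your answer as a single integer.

Answer: 2

Derivation:
Op 1: append 2 -> log_len=2
Op 2: F0 acks idx 1 -> match: F0=1 F1=0 F2=0; commitIndex=0
Op 3: F0 acks idx 1 -> match: F0=1 F1=0 F2=0; commitIndex=0
Op 4: F2 acks idx 2 -> match: F0=1 F1=0 F2=2; commitIndex=1
Op 5: F1 acks idx 2 -> match: F0=1 F1=2 F2=2; commitIndex=2
Op 6: F0 acks idx 2 -> match: F0=2 F1=2 F2=2; commitIndex=2
Op 7: F1 acks idx 1 -> match: F0=2 F1=2 F2=2; commitIndex=2
Op 8: append 3 -> log_len=5
Op 9: append 2 -> log_len=7
Op 10: append 1 -> log_len=8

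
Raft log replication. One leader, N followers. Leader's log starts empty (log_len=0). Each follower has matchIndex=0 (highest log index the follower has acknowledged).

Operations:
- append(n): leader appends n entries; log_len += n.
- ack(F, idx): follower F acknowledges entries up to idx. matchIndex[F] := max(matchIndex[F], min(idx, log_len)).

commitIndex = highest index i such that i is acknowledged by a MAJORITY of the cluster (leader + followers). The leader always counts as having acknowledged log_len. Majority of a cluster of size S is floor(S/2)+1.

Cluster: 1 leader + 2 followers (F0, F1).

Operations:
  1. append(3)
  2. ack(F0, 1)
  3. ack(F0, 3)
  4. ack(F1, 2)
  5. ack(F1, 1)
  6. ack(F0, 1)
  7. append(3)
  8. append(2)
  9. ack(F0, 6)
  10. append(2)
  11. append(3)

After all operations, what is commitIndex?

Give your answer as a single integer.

Answer: 6

Derivation:
Op 1: append 3 -> log_len=3
Op 2: F0 acks idx 1 -> match: F0=1 F1=0; commitIndex=1
Op 3: F0 acks idx 3 -> match: F0=3 F1=0; commitIndex=3
Op 4: F1 acks idx 2 -> match: F0=3 F1=2; commitIndex=3
Op 5: F1 acks idx 1 -> match: F0=3 F1=2; commitIndex=3
Op 6: F0 acks idx 1 -> match: F0=3 F1=2; commitIndex=3
Op 7: append 3 -> log_len=6
Op 8: append 2 -> log_len=8
Op 9: F0 acks idx 6 -> match: F0=6 F1=2; commitIndex=6
Op 10: append 2 -> log_len=10
Op 11: append 3 -> log_len=13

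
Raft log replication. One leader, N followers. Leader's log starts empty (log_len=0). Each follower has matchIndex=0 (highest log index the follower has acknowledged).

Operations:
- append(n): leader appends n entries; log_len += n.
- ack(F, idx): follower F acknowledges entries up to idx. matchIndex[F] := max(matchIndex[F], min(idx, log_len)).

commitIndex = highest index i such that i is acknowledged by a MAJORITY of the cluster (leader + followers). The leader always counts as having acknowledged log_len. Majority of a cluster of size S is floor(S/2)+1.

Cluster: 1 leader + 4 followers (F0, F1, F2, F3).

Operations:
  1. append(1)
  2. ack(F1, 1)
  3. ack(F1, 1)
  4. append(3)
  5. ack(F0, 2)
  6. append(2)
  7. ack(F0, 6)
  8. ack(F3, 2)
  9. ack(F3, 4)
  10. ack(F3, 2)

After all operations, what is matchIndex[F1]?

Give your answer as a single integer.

Answer: 1

Derivation:
Op 1: append 1 -> log_len=1
Op 2: F1 acks idx 1 -> match: F0=0 F1=1 F2=0 F3=0; commitIndex=0
Op 3: F1 acks idx 1 -> match: F0=0 F1=1 F2=0 F3=0; commitIndex=0
Op 4: append 3 -> log_len=4
Op 5: F0 acks idx 2 -> match: F0=2 F1=1 F2=0 F3=0; commitIndex=1
Op 6: append 2 -> log_len=6
Op 7: F0 acks idx 6 -> match: F0=6 F1=1 F2=0 F3=0; commitIndex=1
Op 8: F3 acks idx 2 -> match: F0=6 F1=1 F2=0 F3=2; commitIndex=2
Op 9: F3 acks idx 4 -> match: F0=6 F1=1 F2=0 F3=4; commitIndex=4
Op 10: F3 acks idx 2 -> match: F0=6 F1=1 F2=0 F3=4; commitIndex=4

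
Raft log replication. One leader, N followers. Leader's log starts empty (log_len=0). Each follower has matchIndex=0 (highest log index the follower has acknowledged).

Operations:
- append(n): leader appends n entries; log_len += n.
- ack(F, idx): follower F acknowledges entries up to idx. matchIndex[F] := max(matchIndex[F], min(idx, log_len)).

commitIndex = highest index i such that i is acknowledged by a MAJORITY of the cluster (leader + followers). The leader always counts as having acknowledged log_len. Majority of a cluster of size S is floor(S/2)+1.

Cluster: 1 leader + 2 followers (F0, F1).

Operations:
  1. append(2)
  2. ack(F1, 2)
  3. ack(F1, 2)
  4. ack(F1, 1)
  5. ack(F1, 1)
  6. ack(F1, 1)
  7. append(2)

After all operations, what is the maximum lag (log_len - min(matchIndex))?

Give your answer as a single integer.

Op 1: append 2 -> log_len=2
Op 2: F1 acks idx 2 -> match: F0=0 F1=2; commitIndex=2
Op 3: F1 acks idx 2 -> match: F0=0 F1=2; commitIndex=2
Op 4: F1 acks idx 1 -> match: F0=0 F1=2; commitIndex=2
Op 5: F1 acks idx 1 -> match: F0=0 F1=2; commitIndex=2
Op 6: F1 acks idx 1 -> match: F0=0 F1=2; commitIndex=2
Op 7: append 2 -> log_len=4

Answer: 4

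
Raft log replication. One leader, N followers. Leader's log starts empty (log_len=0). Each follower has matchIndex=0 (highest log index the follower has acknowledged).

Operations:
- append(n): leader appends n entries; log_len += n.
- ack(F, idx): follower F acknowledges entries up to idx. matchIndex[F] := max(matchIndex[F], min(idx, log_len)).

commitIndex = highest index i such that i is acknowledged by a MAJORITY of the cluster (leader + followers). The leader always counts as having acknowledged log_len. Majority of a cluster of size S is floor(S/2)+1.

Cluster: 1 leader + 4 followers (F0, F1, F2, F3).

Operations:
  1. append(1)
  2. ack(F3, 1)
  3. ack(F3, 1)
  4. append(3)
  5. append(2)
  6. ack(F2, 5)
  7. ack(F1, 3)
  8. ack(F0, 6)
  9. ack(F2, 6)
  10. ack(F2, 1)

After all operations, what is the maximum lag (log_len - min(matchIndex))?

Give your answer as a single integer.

Op 1: append 1 -> log_len=1
Op 2: F3 acks idx 1 -> match: F0=0 F1=0 F2=0 F3=1; commitIndex=0
Op 3: F3 acks idx 1 -> match: F0=0 F1=0 F2=0 F3=1; commitIndex=0
Op 4: append 3 -> log_len=4
Op 5: append 2 -> log_len=6
Op 6: F2 acks idx 5 -> match: F0=0 F1=0 F2=5 F3=1; commitIndex=1
Op 7: F1 acks idx 3 -> match: F0=0 F1=3 F2=5 F3=1; commitIndex=3
Op 8: F0 acks idx 6 -> match: F0=6 F1=3 F2=5 F3=1; commitIndex=5
Op 9: F2 acks idx 6 -> match: F0=6 F1=3 F2=6 F3=1; commitIndex=6
Op 10: F2 acks idx 1 -> match: F0=6 F1=3 F2=6 F3=1; commitIndex=6

Answer: 5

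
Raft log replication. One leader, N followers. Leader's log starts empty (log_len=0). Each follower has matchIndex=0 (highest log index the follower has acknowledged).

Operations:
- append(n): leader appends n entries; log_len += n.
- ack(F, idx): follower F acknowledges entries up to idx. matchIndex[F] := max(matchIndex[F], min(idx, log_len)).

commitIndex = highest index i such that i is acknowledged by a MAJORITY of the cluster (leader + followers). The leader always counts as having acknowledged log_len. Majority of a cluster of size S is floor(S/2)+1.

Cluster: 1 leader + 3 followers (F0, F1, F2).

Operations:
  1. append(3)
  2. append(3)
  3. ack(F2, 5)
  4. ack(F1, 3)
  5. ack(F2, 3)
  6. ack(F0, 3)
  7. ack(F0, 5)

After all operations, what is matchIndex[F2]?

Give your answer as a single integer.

Op 1: append 3 -> log_len=3
Op 2: append 3 -> log_len=6
Op 3: F2 acks idx 5 -> match: F0=0 F1=0 F2=5; commitIndex=0
Op 4: F1 acks idx 3 -> match: F0=0 F1=3 F2=5; commitIndex=3
Op 5: F2 acks idx 3 -> match: F0=0 F1=3 F2=5; commitIndex=3
Op 6: F0 acks idx 3 -> match: F0=3 F1=3 F2=5; commitIndex=3
Op 7: F0 acks idx 5 -> match: F0=5 F1=3 F2=5; commitIndex=5

Answer: 5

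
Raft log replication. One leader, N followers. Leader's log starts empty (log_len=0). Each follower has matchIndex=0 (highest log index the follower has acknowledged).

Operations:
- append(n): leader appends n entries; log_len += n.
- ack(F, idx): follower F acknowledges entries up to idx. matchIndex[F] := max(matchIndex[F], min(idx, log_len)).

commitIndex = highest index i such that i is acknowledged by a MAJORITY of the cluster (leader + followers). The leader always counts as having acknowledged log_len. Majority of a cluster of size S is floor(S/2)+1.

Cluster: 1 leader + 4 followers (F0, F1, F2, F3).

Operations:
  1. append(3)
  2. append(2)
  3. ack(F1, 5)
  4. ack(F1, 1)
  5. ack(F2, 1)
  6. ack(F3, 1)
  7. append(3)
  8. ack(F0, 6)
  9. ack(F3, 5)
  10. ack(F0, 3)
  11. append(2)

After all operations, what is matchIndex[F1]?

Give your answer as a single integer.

Answer: 5

Derivation:
Op 1: append 3 -> log_len=3
Op 2: append 2 -> log_len=5
Op 3: F1 acks idx 5 -> match: F0=0 F1=5 F2=0 F3=0; commitIndex=0
Op 4: F1 acks idx 1 -> match: F0=0 F1=5 F2=0 F3=0; commitIndex=0
Op 5: F2 acks idx 1 -> match: F0=0 F1=5 F2=1 F3=0; commitIndex=1
Op 6: F3 acks idx 1 -> match: F0=0 F1=5 F2=1 F3=1; commitIndex=1
Op 7: append 3 -> log_len=8
Op 8: F0 acks idx 6 -> match: F0=6 F1=5 F2=1 F3=1; commitIndex=5
Op 9: F3 acks idx 5 -> match: F0=6 F1=5 F2=1 F3=5; commitIndex=5
Op 10: F0 acks idx 3 -> match: F0=6 F1=5 F2=1 F3=5; commitIndex=5
Op 11: append 2 -> log_len=10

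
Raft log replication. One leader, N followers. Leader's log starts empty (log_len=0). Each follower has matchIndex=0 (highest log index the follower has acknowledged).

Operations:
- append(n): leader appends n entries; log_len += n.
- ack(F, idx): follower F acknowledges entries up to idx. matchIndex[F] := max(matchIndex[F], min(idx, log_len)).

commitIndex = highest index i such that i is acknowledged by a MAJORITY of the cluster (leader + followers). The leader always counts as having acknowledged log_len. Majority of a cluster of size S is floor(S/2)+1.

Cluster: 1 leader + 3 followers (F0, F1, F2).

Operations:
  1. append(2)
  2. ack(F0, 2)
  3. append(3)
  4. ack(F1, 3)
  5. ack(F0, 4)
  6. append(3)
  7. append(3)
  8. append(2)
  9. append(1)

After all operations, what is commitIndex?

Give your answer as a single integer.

Answer: 3

Derivation:
Op 1: append 2 -> log_len=2
Op 2: F0 acks idx 2 -> match: F0=2 F1=0 F2=0; commitIndex=0
Op 3: append 3 -> log_len=5
Op 4: F1 acks idx 3 -> match: F0=2 F1=3 F2=0; commitIndex=2
Op 5: F0 acks idx 4 -> match: F0=4 F1=3 F2=0; commitIndex=3
Op 6: append 3 -> log_len=8
Op 7: append 3 -> log_len=11
Op 8: append 2 -> log_len=13
Op 9: append 1 -> log_len=14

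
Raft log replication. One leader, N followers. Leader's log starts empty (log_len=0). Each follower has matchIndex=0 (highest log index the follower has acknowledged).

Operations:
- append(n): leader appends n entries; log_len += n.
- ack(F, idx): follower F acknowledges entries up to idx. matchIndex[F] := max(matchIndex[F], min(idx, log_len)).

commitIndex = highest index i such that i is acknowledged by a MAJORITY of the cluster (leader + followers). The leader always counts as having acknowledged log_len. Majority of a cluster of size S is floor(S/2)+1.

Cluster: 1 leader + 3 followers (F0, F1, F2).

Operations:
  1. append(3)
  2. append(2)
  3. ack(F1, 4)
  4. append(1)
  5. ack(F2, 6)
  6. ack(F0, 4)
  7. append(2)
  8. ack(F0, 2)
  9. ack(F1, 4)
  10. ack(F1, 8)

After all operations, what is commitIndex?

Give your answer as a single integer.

Op 1: append 3 -> log_len=3
Op 2: append 2 -> log_len=5
Op 3: F1 acks idx 4 -> match: F0=0 F1=4 F2=0; commitIndex=0
Op 4: append 1 -> log_len=6
Op 5: F2 acks idx 6 -> match: F0=0 F1=4 F2=6; commitIndex=4
Op 6: F0 acks idx 4 -> match: F0=4 F1=4 F2=6; commitIndex=4
Op 7: append 2 -> log_len=8
Op 8: F0 acks idx 2 -> match: F0=4 F1=4 F2=6; commitIndex=4
Op 9: F1 acks idx 4 -> match: F0=4 F1=4 F2=6; commitIndex=4
Op 10: F1 acks idx 8 -> match: F0=4 F1=8 F2=6; commitIndex=6

Answer: 6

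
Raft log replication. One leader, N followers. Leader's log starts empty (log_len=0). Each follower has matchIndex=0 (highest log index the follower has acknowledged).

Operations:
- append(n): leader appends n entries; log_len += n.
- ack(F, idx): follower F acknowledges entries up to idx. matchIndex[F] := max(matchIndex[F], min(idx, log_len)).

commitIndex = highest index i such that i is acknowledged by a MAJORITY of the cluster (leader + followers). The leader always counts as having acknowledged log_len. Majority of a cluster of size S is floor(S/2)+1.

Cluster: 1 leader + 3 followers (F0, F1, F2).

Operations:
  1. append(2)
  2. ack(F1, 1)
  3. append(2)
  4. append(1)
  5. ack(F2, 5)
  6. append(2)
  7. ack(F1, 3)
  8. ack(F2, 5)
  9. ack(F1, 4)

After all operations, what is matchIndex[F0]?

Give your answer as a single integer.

Op 1: append 2 -> log_len=2
Op 2: F1 acks idx 1 -> match: F0=0 F1=1 F2=0; commitIndex=0
Op 3: append 2 -> log_len=4
Op 4: append 1 -> log_len=5
Op 5: F2 acks idx 5 -> match: F0=0 F1=1 F2=5; commitIndex=1
Op 6: append 2 -> log_len=7
Op 7: F1 acks idx 3 -> match: F0=0 F1=3 F2=5; commitIndex=3
Op 8: F2 acks idx 5 -> match: F0=0 F1=3 F2=5; commitIndex=3
Op 9: F1 acks idx 4 -> match: F0=0 F1=4 F2=5; commitIndex=4

Answer: 0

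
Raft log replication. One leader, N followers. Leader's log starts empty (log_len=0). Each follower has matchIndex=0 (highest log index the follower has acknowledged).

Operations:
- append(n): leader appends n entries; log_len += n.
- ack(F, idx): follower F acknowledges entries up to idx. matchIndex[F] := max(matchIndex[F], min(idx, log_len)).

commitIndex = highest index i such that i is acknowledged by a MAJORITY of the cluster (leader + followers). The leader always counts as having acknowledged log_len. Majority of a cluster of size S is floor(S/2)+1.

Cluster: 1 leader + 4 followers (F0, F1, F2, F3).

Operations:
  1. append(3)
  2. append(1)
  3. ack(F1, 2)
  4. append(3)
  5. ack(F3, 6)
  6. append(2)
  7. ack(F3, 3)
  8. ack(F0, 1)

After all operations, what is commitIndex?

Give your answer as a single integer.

Answer: 2

Derivation:
Op 1: append 3 -> log_len=3
Op 2: append 1 -> log_len=4
Op 3: F1 acks idx 2 -> match: F0=0 F1=2 F2=0 F3=0; commitIndex=0
Op 4: append 3 -> log_len=7
Op 5: F3 acks idx 6 -> match: F0=0 F1=2 F2=0 F3=6; commitIndex=2
Op 6: append 2 -> log_len=9
Op 7: F3 acks idx 3 -> match: F0=0 F1=2 F2=0 F3=6; commitIndex=2
Op 8: F0 acks idx 1 -> match: F0=1 F1=2 F2=0 F3=6; commitIndex=2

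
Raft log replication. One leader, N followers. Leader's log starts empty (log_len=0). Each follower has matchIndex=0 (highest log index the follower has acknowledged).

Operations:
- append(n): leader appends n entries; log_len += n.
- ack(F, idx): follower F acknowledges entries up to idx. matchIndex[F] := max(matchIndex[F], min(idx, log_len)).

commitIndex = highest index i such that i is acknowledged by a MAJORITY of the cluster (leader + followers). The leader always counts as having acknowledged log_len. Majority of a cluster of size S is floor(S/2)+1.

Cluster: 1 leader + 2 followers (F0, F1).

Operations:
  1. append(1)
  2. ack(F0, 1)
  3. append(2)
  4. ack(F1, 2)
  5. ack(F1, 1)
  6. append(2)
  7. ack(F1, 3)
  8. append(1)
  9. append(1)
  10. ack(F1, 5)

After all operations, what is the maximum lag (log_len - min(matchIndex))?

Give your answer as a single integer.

Answer: 6

Derivation:
Op 1: append 1 -> log_len=1
Op 2: F0 acks idx 1 -> match: F0=1 F1=0; commitIndex=1
Op 3: append 2 -> log_len=3
Op 4: F1 acks idx 2 -> match: F0=1 F1=2; commitIndex=2
Op 5: F1 acks idx 1 -> match: F0=1 F1=2; commitIndex=2
Op 6: append 2 -> log_len=5
Op 7: F1 acks idx 3 -> match: F0=1 F1=3; commitIndex=3
Op 8: append 1 -> log_len=6
Op 9: append 1 -> log_len=7
Op 10: F1 acks idx 5 -> match: F0=1 F1=5; commitIndex=5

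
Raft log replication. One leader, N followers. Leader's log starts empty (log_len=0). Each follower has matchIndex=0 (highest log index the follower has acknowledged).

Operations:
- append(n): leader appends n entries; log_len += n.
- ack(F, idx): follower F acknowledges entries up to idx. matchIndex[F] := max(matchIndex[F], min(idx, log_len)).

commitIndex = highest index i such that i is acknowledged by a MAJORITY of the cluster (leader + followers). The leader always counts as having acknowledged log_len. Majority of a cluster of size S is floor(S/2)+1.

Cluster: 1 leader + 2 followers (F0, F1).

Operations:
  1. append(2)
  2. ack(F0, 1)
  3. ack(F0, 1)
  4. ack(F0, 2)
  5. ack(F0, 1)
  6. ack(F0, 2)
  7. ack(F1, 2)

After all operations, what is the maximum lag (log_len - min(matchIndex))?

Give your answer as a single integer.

Op 1: append 2 -> log_len=2
Op 2: F0 acks idx 1 -> match: F0=1 F1=0; commitIndex=1
Op 3: F0 acks idx 1 -> match: F0=1 F1=0; commitIndex=1
Op 4: F0 acks idx 2 -> match: F0=2 F1=0; commitIndex=2
Op 5: F0 acks idx 1 -> match: F0=2 F1=0; commitIndex=2
Op 6: F0 acks idx 2 -> match: F0=2 F1=0; commitIndex=2
Op 7: F1 acks idx 2 -> match: F0=2 F1=2; commitIndex=2

Answer: 0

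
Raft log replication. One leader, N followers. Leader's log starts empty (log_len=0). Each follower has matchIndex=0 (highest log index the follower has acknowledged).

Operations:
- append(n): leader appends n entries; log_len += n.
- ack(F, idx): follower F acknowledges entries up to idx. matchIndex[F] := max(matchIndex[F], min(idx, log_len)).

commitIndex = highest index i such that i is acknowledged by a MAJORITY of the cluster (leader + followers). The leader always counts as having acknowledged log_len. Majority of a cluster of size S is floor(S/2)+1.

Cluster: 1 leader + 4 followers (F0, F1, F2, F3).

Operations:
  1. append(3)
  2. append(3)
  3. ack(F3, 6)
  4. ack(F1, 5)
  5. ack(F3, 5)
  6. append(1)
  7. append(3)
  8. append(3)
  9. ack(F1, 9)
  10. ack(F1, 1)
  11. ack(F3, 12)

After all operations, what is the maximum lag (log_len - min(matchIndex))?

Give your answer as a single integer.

Op 1: append 3 -> log_len=3
Op 2: append 3 -> log_len=6
Op 3: F3 acks idx 6 -> match: F0=0 F1=0 F2=0 F3=6; commitIndex=0
Op 4: F1 acks idx 5 -> match: F0=0 F1=5 F2=0 F3=6; commitIndex=5
Op 5: F3 acks idx 5 -> match: F0=0 F1=5 F2=0 F3=6; commitIndex=5
Op 6: append 1 -> log_len=7
Op 7: append 3 -> log_len=10
Op 8: append 3 -> log_len=13
Op 9: F1 acks idx 9 -> match: F0=0 F1=9 F2=0 F3=6; commitIndex=6
Op 10: F1 acks idx 1 -> match: F0=0 F1=9 F2=0 F3=6; commitIndex=6
Op 11: F3 acks idx 12 -> match: F0=0 F1=9 F2=0 F3=12; commitIndex=9

Answer: 13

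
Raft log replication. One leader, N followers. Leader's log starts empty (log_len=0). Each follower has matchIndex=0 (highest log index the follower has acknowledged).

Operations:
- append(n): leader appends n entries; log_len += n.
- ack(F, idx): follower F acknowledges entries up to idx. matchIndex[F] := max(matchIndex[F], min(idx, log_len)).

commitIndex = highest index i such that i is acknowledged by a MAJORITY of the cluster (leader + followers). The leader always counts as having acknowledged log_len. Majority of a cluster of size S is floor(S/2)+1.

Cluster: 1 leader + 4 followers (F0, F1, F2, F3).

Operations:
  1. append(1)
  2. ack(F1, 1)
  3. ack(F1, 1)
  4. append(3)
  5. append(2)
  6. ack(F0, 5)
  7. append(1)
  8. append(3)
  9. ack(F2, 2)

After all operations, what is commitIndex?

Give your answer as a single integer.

Answer: 2

Derivation:
Op 1: append 1 -> log_len=1
Op 2: F1 acks idx 1 -> match: F0=0 F1=1 F2=0 F3=0; commitIndex=0
Op 3: F1 acks idx 1 -> match: F0=0 F1=1 F2=0 F3=0; commitIndex=0
Op 4: append 3 -> log_len=4
Op 5: append 2 -> log_len=6
Op 6: F0 acks idx 5 -> match: F0=5 F1=1 F2=0 F3=0; commitIndex=1
Op 7: append 1 -> log_len=7
Op 8: append 3 -> log_len=10
Op 9: F2 acks idx 2 -> match: F0=5 F1=1 F2=2 F3=0; commitIndex=2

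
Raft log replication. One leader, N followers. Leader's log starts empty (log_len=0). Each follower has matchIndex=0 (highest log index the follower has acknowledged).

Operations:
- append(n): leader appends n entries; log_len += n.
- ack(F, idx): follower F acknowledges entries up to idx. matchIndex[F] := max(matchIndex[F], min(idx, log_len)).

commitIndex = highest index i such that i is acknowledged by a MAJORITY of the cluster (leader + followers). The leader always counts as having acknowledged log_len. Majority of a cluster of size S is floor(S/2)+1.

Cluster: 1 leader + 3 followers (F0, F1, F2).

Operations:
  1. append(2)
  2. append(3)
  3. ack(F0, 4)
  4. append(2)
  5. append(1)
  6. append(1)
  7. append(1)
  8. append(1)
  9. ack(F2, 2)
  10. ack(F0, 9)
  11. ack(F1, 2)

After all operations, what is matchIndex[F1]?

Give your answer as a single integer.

Answer: 2

Derivation:
Op 1: append 2 -> log_len=2
Op 2: append 3 -> log_len=5
Op 3: F0 acks idx 4 -> match: F0=4 F1=0 F2=0; commitIndex=0
Op 4: append 2 -> log_len=7
Op 5: append 1 -> log_len=8
Op 6: append 1 -> log_len=9
Op 7: append 1 -> log_len=10
Op 8: append 1 -> log_len=11
Op 9: F2 acks idx 2 -> match: F0=4 F1=0 F2=2; commitIndex=2
Op 10: F0 acks idx 9 -> match: F0=9 F1=0 F2=2; commitIndex=2
Op 11: F1 acks idx 2 -> match: F0=9 F1=2 F2=2; commitIndex=2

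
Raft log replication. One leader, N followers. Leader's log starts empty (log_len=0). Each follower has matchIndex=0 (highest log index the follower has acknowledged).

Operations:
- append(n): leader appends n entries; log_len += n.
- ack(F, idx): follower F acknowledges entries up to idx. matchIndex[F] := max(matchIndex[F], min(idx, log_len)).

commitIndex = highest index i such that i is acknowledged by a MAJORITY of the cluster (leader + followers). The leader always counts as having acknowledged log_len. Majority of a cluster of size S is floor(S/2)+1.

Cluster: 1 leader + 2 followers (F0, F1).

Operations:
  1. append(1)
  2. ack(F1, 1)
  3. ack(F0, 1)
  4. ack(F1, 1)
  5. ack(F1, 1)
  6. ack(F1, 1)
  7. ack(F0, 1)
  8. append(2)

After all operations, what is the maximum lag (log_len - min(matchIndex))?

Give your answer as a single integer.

Op 1: append 1 -> log_len=1
Op 2: F1 acks idx 1 -> match: F0=0 F1=1; commitIndex=1
Op 3: F0 acks idx 1 -> match: F0=1 F1=1; commitIndex=1
Op 4: F1 acks idx 1 -> match: F0=1 F1=1; commitIndex=1
Op 5: F1 acks idx 1 -> match: F0=1 F1=1; commitIndex=1
Op 6: F1 acks idx 1 -> match: F0=1 F1=1; commitIndex=1
Op 7: F0 acks idx 1 -> match: F0=1 F1=1; commitIndex=1
Op 8: append 2 -> log_len=3

Answer: 2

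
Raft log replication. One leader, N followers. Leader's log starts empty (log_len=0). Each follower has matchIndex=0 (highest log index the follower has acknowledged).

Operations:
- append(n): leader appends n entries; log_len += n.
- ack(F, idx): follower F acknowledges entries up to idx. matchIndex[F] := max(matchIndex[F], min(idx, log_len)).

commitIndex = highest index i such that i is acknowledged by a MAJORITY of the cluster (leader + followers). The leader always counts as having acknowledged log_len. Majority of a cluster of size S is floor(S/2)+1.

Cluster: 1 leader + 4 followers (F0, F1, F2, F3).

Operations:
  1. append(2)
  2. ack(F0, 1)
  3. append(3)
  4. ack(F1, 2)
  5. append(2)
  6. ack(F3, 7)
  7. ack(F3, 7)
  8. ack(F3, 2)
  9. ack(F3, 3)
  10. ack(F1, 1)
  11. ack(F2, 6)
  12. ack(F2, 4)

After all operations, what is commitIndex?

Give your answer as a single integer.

Answer: 6

Derivation:
Op 1: append 2 -> log_len=2
Op 2: F0 acks idx 1 -> match: F0=1 F1=0 F2=0 F3=0; commitIndex=0
Op 3: append 3 -> log_len=5
Op 4: F1 acks idx 2 -> match: F0=1 F1=2 F2=0 F3=0; commitIndex=1
Op 5: append 2 -> log_len=7
Op 6: F3 acks idx 7 -> match: F0=1 F1=2 F2=0 F3=7; commitIndex=2
Op 7: F3 acks idx 7 -> match: F0=1 F1=2 F2=0 F3=7; commitIndex=2
Op 8: F3 acks idx 2 -> match: F0=1 F1=2 F2=0 F3=7; commitIndex=2
Op 9: F3 acks idx 3 -> match: F0=1 F1=2 F2=0 F3=7; commitIndex=2
Op 10: F1 acks idx 1 -> match: F0=1 F1=2 F2=0 F3=7; commitIndex=2
Op 11: F2 acks idx 6 -> match: F0=1 F1=2 F2=6 F3=7; commitIndex=6
Op 12: F2 acks idx 4 -> match: F0=1 F1=2 F2=6 F3=7; commitIndex=6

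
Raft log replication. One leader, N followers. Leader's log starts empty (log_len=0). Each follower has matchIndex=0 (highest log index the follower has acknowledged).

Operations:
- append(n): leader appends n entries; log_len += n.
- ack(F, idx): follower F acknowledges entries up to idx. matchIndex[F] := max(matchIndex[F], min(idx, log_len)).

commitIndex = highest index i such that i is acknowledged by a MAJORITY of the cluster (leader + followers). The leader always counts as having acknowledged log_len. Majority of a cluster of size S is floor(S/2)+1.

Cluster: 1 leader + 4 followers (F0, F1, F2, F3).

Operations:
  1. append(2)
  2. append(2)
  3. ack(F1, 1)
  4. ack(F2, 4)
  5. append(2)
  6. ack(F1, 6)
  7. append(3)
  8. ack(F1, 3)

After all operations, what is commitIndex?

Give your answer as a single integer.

Answer: 4

Derivation:
Op 1: append 2 -> log_len=2
Op 2: append 2 -> log_len=4
Op 3: F1 acks idx 1 -> match: F0=0 F1=1 F2=0 F3=0; commitIndex=0
Op 4: F2 acks idx 4 -> match: F0=0 F1=1 F2=4 F3=0; commitIndex=1
Op 5: append 2 -> log_len=6
Op 6: F1 acks idx 6 -> match: F0=0 F1=6 F2=4 F3=0; commitIndex=4
Op 7: append 3 -> log_len=9
Op 8: F1 acks idx 3 -> match: F0=0 F1=6 F2=4 F3=0; commitIndex=4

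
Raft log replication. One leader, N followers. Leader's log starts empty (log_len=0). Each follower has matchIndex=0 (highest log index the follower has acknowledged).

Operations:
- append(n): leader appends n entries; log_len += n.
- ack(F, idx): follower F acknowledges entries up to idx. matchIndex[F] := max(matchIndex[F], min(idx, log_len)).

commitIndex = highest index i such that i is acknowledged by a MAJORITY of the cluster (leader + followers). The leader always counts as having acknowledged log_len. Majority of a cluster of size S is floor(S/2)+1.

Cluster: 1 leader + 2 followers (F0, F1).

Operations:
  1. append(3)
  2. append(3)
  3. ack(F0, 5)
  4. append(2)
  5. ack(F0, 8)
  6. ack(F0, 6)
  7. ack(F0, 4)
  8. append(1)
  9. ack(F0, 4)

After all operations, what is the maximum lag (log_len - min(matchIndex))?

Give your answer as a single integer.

Answer: 9

Derivation:
Op 1: append 3 -> log_len=3
Op 2: append 3 -> log_len=6
Op 3: F0 acks idx 5 -> match: F0=5 F1=0; commitIndex=5
Op 4: append 2 -> log_len=8
Op 5: F0 acks idx 8 -> match: F0=8 F1=0; commitIndex=8
Op 6: F0 acks idx 6 -> match: F0=8 F1=0; commitIndex=8
Op 7: F0 acks idx 4 -> match: F0=8 F1=0; commitIndex=8
Op 8: append 1 -> log_len=9
Op 9: F0 acks idx 4 -> match: F0=8 F1=0; commitIndex=8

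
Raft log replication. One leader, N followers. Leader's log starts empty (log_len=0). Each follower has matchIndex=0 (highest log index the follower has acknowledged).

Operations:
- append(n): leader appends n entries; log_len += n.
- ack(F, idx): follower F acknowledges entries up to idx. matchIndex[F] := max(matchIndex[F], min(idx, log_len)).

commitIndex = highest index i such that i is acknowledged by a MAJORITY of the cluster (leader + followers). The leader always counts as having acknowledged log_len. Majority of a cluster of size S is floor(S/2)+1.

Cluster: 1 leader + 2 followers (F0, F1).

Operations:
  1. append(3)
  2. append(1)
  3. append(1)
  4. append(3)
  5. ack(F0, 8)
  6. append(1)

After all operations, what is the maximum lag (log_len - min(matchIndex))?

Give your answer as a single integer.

Op 1: append 3 -> log_len=3
Op 2: append 1 -> log_len=4
Op 3: append 1 -> log_len=5
Op 4: append 3 -> log_len=8
Op 5: F0 acks idx 8 -> match: F0=8 F1=0; commitIndex=8
Op 6: append 1 -> log_len=9

Answer: 9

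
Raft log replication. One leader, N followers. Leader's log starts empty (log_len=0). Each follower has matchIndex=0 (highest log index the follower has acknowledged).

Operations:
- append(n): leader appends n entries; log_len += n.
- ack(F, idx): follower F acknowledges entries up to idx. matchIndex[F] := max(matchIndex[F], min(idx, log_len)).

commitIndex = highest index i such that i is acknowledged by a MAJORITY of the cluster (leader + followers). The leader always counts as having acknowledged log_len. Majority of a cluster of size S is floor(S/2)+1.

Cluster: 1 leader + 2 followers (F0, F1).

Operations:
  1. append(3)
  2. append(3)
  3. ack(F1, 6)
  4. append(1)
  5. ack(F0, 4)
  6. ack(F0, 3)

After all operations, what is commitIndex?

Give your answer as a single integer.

Answer: 6

Derivation:
Op 1: append 3 -> log_len=3
Op 2: append 3 -> log_len=6
Op 3: F1 acks idx 6 -> match: F0=0 F1=6; commitIndex=6
Op 4: append 1 -> log_len=7
Op 5: F0 acks idx 4 -> match: F0=4 F1=6; commitIndex=6
Op 6: F0 acks idx 3 -> match: F0=4 F1=6; commitIndex=6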